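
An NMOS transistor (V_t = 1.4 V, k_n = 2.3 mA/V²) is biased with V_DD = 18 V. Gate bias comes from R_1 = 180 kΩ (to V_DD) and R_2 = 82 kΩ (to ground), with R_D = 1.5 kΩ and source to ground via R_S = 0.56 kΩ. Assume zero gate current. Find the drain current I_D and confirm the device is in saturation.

V_G = V_DD·R_2/(R_1+R_2) = 18×82/262 = 5.63 V.
Assume saturation: I_D = (k_n/2)(V_GS − V_t)² with V_GS = V_G − I_D·R_S = 5.63 − 0.56·I_D.
Substituting gives 0.361·I_D² − 6.45·I_D + 20.6 = 0, with roots I_D = 4.16 or 13.7 mA.
The root I_D = 13.7 mA gives V_GS = -2.06 V ≤ V_t, so take I_D = 4.16 mA.
Then V_GS = 3.3 V and V_DS = V_DD − I_D(R_D+R_S) = 18 − 4.16×2.06 = 9.43 V.
Saturation requires V_DS ≥ V_GS − V_t = 1.9 V; 9.43 ≥ 1.9 ✓.

I_D ≈ 4.2 mA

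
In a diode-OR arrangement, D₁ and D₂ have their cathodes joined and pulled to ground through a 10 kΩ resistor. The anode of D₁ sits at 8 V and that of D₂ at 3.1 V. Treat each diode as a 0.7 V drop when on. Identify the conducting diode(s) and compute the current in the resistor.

Only D₁ conducts; I_R ≈ 0.73 mA

Assume both conduct. Then node N would need to be at both 8−0.7 = 7.3 V and 3.1−0.7 = 2.4 V, which is impossible.
Assume only D₁ conducts: V_N = 8 − 0.7 = 7.3 V, so I_R = 7.3/10 = 0.73 mA.
Check D₂: its anode-to-cathode voltage is 3.1 − 7.3 = -4.2 V < 0.7 V, so it is off. The assumption is consistent.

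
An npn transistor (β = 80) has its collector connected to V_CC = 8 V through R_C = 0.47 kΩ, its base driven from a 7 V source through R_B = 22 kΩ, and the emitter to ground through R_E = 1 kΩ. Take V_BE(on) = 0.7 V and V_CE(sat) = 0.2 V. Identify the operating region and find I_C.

Assume active. Base-emitter loop: I_B = (V_BB − V_BE)/(R_B + (β+1)R_E) = (7 − 0.7)/(22 + 81×1) = 0.0612 mA.
I_C = β·I_B = 80×0.0612 = 4.89 mA.
V_CE = V_CC − I_C·R_C − I_E·R_E = 8 − 4.89×0.47 − 4.95×1 = 0.746 V > V_CE(sat), so the active-region assumption holds.

active; I_C ≈ 4.9 mA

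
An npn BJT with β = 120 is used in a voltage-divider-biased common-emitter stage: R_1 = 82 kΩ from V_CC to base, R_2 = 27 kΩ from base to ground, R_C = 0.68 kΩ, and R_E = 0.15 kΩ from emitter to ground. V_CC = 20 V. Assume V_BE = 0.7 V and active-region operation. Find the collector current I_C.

Thevenize the base divider: V_Th = V_CC·R_2/(R_1+R_2) = 20×27/109 = 4.95 V, R_Th = R_1‖R_2 = 20.3 kΩ.
Base-emitter loop: V_Th = I_B·R_Th + V_BE + (β+1)I_B·R_E, so I_B = (4.95 − 0.7) / (20.3 + 121×0.15) = 0.111 mA.
I_C = β·I_B = 120×0.111 = 13.3 mA, and I_E = (β+1)I_B = 13.4 mA.
V_CE = V_CC − I_C·R_C − I_E·R_E = 20 − 13.3×0.68 − 13.4×0.15 = 8.97 V.
V_CE = 8.97 V > 0.2 V confirms active-region operation.

I_C ≈ 13 mA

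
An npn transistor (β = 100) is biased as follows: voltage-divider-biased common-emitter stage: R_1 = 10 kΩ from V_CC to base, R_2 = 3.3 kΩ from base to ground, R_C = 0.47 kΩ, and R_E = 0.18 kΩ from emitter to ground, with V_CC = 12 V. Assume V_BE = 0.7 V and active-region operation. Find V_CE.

Thevenize the base divider: V_Th = V_CC·R_2/(R_1+R_2) = 12×3.3/13.3 = 2.98 V, R_Th = R_1‖R_2 = 2.48 kΩ.
Base-emitter loop: V_Th = I_B·R_Th + V_BE + (β+1)I_B·R_E, so I_B = (2.98 − 0.7) / (2.48 + 101×0.18) = 0.11 mA.
I_C = β·I_B = 100×0.11 = 11 mA, and I_E = (β+1)I_B = 11.1 mA.
V_CE = V_CC − I_C·R_C − I_E·R_E = 12 − 11×0.47 − 11.1×0.18 = 4.82 V.
V_CE = 4.82 V > 0.2 V confirms active-region operation.

V_CE ≈ 4.8 V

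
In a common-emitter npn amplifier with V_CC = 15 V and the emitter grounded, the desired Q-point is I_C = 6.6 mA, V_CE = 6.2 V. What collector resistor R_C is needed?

R_C ≈ 1.3 kΩ

Collector loop: V_CC = I_C·R_C + V_CE.
R_C = (V_CC − V_CE)/I_C = (15 − 6.2)/6.6 = 1.33 kΩ.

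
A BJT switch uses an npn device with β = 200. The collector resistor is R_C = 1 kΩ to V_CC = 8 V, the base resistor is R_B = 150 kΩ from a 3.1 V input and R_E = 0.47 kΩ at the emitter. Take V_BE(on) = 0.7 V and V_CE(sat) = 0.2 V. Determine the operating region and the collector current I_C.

Assume active. Base-emitter loop: I_B = (V_BB − V_BE)/(R_B + (β+1)R_E) = (3.1 − 0.7)/(150 + 201×0.47) = 0.00982 mA.
I_C = β·I_B = 200×0.00982 = 1.96 mA.
V_CE = V_CC − I_C·R_C − I_E·R_E = 8 − 1.96×1 − 1.97×0.47 = 5.11 V > V_CE(sat), so the active-region assumption holds.

active; I_C ≈ 2 mA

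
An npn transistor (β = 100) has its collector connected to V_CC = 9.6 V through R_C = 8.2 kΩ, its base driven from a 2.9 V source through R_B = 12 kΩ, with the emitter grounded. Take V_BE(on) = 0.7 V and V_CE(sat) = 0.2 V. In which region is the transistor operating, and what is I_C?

saturation; I_C ≈ 1.1 mA

Assume active: I_B = (2.9 − 0.7)/12 = 0.183 mA, giving I_C = β·I_B = 18.3 mA.
But then V_CE = 9.6 − 18.3×8.2 = -141 V < V_CE(sat) = 0.2 V — impossible in the active region.
So the transistor is saturated. With V_CE = 0.2 V, I_C = (V_CC − 0.2)/R_C = 9.4/8.2 = 1.15 mA.
Check: β·I_B = 18.3 mA > I_C = 1.15 mA, confirming saturation.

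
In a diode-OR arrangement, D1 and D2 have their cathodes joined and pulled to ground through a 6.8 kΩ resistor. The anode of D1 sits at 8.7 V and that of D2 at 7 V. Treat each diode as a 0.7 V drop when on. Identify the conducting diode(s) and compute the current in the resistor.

Assume both conduct. Then node N would need to be at both 8.7−0.7 = 8 V and 7−0.7 = 6.3 V, which is impossible.
Assume only D1 conducts: V_N = 8.7 − 0.7 = 8 V, so I_R = 8/6.8 = 1.18 mA.
Check D2: its anode-to-cathode voltage is 7 − 8 = -1 V < 0.7 V, so it is off. The assumption is consistent.

Only D1 conducts; I_R ≈ 1.2 mA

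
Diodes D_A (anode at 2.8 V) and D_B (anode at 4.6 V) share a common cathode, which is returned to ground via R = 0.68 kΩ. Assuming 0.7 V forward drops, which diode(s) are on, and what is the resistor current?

Only D_B conducts; I_R ≈ 5.7 mA

Assume both conduct. Then node N would need to be at both 2.8−0.7 = 2.1 V and 4.6−0.7 = 3.9 V, which is impossible.
Assume only D_B conducts: V_N = 4.6 − 0.7 = 3.9 V, so I_R = 3.9/0.68 = 5.74 mA.
Check D_A: its anode-to-cathode voltage is 2.8 − 3.9 = -1.1 V < 0.7 V, so it is off. The assumption is consistent.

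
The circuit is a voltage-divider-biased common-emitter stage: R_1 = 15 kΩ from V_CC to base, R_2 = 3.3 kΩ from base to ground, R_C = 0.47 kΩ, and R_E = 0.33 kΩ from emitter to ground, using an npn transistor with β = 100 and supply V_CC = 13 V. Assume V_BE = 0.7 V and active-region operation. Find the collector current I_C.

I_C ≈ 4.6 mA

Thevenize the base divider: V_Th = V_CC·R_2/(R_1+R_2) = 13×3.3/18.3 = 2.34 V, R_Th = R_1‖R_2 = 2.7 kΩ.
Base-emitter loop: V_Th = I_B·R_Th + V_BE + (β+1)I_B·R_E, so I_B = (2.34 − 0.7) / (2.7 + 101×0.33) = 0.0456 mA.
I_C = β·I_B = 100×0.0456 = 4.56 mA, and I_E = (β+1)I_B = 4.61 mA.
V_CE = V_CC − I_C·R_C − I_E·R_E = 13 − 4.56×0.47 − 4.61×0.33 = 9.33 V.
V_CE = 9.33 V > 0.2 V confirms active-region operation.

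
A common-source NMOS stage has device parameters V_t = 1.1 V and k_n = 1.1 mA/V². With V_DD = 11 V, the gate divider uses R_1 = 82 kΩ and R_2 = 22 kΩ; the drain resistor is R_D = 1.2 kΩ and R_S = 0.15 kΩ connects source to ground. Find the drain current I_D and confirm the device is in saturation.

I_D ≈ 0.69 mA

V_G = V_DD·R_2/(R_1+R_2) = 11×22/104 = 2.33 V.
Assume saturation: I_D = (k_n/2)(V_GS − V_t)² with V_GS = V_G − I_D·R_S = 2.33 − 0.15·I_D.
Substituting gives 0.0124·I_D² − 1.2·I_D + 0.828 = 0, with roots I_D = 0.693 or 96.5 mA.
The root I_D = 96.5 mA gives V_GS = -12.1 V ≤ V_t, so take I_D = 0.693 mA.
Then V_GS = 2.22 V and V_DS = V_DD − I_D(R_D+R_S) = 11 − 0.693×1.35 = 10.1 V.
Saturation requires V_DS ≥ V_GS − V_t = 1.12 V; 10.1 ≥ 1.12 ✓.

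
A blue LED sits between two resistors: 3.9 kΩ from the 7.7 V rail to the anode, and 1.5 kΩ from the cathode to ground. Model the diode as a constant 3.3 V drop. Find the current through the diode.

I ≈ 0.81 mA

The two resistors are in series with the diode, so KVL gives 7.7 = I·3.9 + 3.3 + I·1.5.
I = (7.7 − 3.3) / (3.9 + 1.5) kΩ = 4.4 / 5.4 = 0.815 mA.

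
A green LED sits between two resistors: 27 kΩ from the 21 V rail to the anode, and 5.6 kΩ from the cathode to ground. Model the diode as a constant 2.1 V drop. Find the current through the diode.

The two resistors are in series with the diode, so KVL gives 21 = I·27 + 2.1 + I·5.6.
I = (21 − 2.1) / (27 + 5.6) kΩ = 18.9 / 32.6 = 0.58 mA.

I ≈ 0.58 mA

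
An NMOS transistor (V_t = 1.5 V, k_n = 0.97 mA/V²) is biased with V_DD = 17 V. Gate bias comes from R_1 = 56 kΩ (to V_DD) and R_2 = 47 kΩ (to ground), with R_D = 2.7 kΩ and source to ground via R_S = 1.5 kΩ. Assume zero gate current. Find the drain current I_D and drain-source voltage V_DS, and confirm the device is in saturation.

I_D ≈ 2.6 mA, V_DS ≈ 6 V

V_G = V_DD·R_2/(R_1+R_2) = 17×47/103 = 7.76 V.
Assume saturation: I_D = (k_n/2)(V_GS − V_t)² with V_GS = V_G − I_D·R_S = 7.76 − 1.5·I_D.
Substituting gives 1.09·I_D² − 10.1·I_D + 19 = 0, with roots I_D = 2.62 or 6.64 mA.
The root I_D = 6.64 mA gives V_GS = -2.2 V ≤ V_t, so take I_D = 2.62 mA.
Then V_GS = 3.82 V and V_DS = V_DD − I_D(R_D+R_S) = 17 − 2.62×4.2 = 5.99 V.
Saturation requires V_DS ≥ V_GS − V_t = 2.32 V; 5.99 ≥ 2.32 ✓.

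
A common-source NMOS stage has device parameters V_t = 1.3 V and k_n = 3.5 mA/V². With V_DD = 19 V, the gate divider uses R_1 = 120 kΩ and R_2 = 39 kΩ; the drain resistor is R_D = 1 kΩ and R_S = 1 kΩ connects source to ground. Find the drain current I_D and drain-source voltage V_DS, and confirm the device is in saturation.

V_G = V_DD·R_2/(R_1+R_2) = 19×39/159 = 4.66 V.
Assume saturation: I_D = (k_n/2)(V_GS − V_t)² with V_GS = V_G − I_D·R_S = 4.66 − 1·I_D.
Substituting gives 1.75·I_D² − 12.8·I_D + 19.8 = 0, with roots I_D = 2.23 or 5.06 mA.
The root I_D = 5.06 mA gives V_GS = -0.401 V ≤ V_t, so take I_D = 2.23 mA.
Then V_GS = 2.43 V and V_DS = V_DD − I_D(R_D+R_S) = 19 − 2.23×2 = 14.5 V.
Saturation requires V_DS ≥ V_GS − V_t = 1.13 V; 14.5 ≥ 1.13 ✓.

I_D ≈ 2.2 mA, V_DS ≈ 15 V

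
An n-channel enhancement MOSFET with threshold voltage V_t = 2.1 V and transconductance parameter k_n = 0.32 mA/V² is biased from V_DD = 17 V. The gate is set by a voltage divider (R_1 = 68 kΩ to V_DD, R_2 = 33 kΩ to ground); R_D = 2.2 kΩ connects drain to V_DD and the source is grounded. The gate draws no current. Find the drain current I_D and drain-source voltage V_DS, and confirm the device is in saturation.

I_D ≈ 1.9 mA, V_DS ≈ 13 V

V_G = V_DD·R_2/(R_1+R_2) = 17×33/101 = 5.55 V. With the source grounded, V_GS = V_G = 5.55 V.
Assume saturation: I_D = (k_n/2)(V_GS − V_t)² = (0.32/2)×(5.55 − 2.1)² = 0.16×3.45² = 1.91 mA.
V_DS = V_DD − I_D·R_D = 17 − 1.91×2.2 = 12.8 V.
Saturation requires V_DS ≥ V_GS − V_t = 3.45 V; 12.8 ≥ 3.45 ✓.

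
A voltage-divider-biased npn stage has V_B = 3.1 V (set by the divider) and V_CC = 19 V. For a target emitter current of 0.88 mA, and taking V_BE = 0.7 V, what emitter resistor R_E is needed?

R_E ≈ 2.7 kΩ

V_E = V_B − V_BE = 3.1 − 0.7 = 2.4 V.
R_E = V_E / I_E = 2.4 / 0.88 = 2.73 kΩ.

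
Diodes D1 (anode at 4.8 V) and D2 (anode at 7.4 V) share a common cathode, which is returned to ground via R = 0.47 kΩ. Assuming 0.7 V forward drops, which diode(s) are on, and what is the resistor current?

Assume both conduct. Then node N would need to be at both 4.8−0.7 = 4.1 V and 7.4−0.7 = 6.7 V, which is impossible.
Assume only D2 conducts: V_N = 7.4 − 0.7 = 6.7 V, so I_R = 6.7/0.47 = 14.3 mA.
Check D1: its anode-to-cathode voltage is 4.8 − 6.7 = -1.9 V < 0.7 V, so it is off. The assumption is consistent.

Only D2 conducts; I_R ≈ 14 mA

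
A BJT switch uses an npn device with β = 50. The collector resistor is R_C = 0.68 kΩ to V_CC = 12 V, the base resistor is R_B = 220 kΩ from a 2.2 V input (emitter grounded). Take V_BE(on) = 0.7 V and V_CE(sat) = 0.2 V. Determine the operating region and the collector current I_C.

Assume active. Base-emitter loop: I_B = (V_BB − V_BE)/R_B = (2.2 − 0.7)/220 = 0.00682 mA.
I_C = β·I_B = 50×0.00682 = 0.341 mA.
V_CE = V_CC − I_C·R_C = 12 − 0.341×0.68 = 11.8 V > V_CE(sat), so the active-region assumption holds.

active; I_C ≈ 0.34 mA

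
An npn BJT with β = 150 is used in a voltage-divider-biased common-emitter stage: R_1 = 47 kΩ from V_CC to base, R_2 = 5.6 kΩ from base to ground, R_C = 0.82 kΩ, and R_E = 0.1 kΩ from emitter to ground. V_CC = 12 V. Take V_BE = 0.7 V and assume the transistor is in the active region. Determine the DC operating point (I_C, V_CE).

I_C ≈ 4.3 mA, V_CE ≈ 8 V

Thevenize the base divider: V_Th = V_CC·R_2/(R_1+R_2) = 12×5.6/52.6 = 1.28 V, R_Th = R_1‖R_2 = 5 kΩ.
Base-emitter loop: V_Th = I_B·R_Th + V_BE + (β+1)I_B·R_E, so I_B = (1.28 − 0.7) / (5 + 151×0.1) = 0.0287 mA.
I_C = β·I_B = 150×0.0287 = 4.31 mA, and I_E = (β+1)I_B = 4.34 mA.
V_CE = V_CC − I_C·R_C − I_E·R_E = 12 − 4.31×0.82 − 4.34×0.1 = 8.03 V.
V_CE = 8.03 V > 0.2 V confirms active-region operation.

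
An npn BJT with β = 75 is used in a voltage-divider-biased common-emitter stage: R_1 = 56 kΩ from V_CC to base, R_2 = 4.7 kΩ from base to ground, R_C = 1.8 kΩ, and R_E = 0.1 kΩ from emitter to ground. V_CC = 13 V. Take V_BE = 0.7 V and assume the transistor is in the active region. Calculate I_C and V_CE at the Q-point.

Thevenize the base divider: V_Th = V_CC·R_2/(R_1+R_2) = 13×4.7/60.7 = 1.01 V, R_Th = R_1‖R_2 = 4.34 kΩ.
Base-emitter loop: V_Th = I_B·R_Th + V_BE + (β+1)I_B·R_E, so I_B = (1.01 − 0.7) / (4.34 + 76×0.1) = 0.0257 mA.
I_C = β·I_B = 75×0.0257 = 1.93 mA, and I_E = (β+1)I_B = 1.95 mA.
V_CE = V_CC − I_C·R_C − I_E·R_E = 13 − 1.93×1.8 − 1.95×0.1 = 9.34 V.
V_CE = 9.34 V > 0.2 V confirms active-region operation.

I_C ≈ 1.9 mA, V_CE ≈ 9.3 V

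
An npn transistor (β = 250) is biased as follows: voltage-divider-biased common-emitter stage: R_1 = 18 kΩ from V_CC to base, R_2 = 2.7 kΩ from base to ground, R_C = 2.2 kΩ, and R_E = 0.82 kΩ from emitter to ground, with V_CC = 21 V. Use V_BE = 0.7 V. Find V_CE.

V_CE ≈ 14 V

Thevenize the base divider: V_Th = V_CC·R_2/(R_1+R_2) = 21×2.7/20.7 = 2.74 V, R_Th = R_1‖R_2 = 2.35 kΩ.
Base-emitter loop: V_Th = I_B·R_Th + V_BE + (β+1)I_B·R_E, so I_B = (2.74 − 0.7) / (2.35 + 251×0.82) = 0.0098 mA.
I_C = β·I_B = 250×0.0098 = 2.45 mA, and I_E = (β+1)I_B = 2.46 mA.
V_CE = V_CC − I_C·R_C − I_E·R_E = 21 − 2.45×2.2 − 2.46×0.82 = 13.6 V.
V_CE = 13.6 V > 0.2 V confirms active-region operation.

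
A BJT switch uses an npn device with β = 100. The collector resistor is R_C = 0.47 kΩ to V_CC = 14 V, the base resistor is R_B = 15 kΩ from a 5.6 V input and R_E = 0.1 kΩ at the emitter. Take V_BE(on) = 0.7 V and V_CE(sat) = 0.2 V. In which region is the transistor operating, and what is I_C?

active; I_C ≈ 20 mA

Assume active. Base-emitter loop: I_B = (V_BB − V_BE)/(R_B + (β+1)R_E) = (5.6 − 0.7)/(15 + 101×0.1) = 0.195 mA.
I_C = β·I_B = 100×0.195 = 19.5 mA.
V_CE = V_CC − I_C·R_C − I_E·R_E = 14 − 19.5×0.47 − 19.7×0.1 = 2.85 V > V_CE(sat), so the active-region assumption holds.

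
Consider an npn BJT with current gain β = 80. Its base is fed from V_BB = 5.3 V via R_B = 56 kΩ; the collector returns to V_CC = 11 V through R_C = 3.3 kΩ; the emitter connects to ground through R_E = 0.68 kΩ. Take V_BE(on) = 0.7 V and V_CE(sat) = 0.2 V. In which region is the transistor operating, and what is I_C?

saturation; I_C ≈ 2.7 mA

Assume active: I_B = (5.3 − 0.7)/(56 + 81×0.68) = 0.0414 mA, I_C = β·I_B = 3.31 mA.
Then V_CE = 11 − 3.31×3.3 − 3.35×0.68 = -2.21 V < 0.2 V — the active assumption fails.
Re-solve with V_CE = 0.2 V. KCL at the emitter: V_E/R_E = (V_BB−0.7−V_E)/R_B + (V_CC−0.2−V_E)/R_C, giving V_E = 1.87 V.
I_C = (V_CC − 0.2 − V_E)/R_C = (10.8 − 1.87)/3.3 = 2.71 mA.
Check: I_B = (4.6 − 1.87)/56 = 0.0487 mA, and β·I_B = 3.9 mA > I_C, confirming saturation.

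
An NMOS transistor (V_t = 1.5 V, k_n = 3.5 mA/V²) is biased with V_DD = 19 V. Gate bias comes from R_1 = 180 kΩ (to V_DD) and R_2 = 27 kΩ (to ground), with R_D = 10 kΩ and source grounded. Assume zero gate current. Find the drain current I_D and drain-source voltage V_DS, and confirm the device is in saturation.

V_G = V_DD·R_2/(R_1+R_2) = 19×27/207 = 2.48 V. With the source grounded, V_GS = V_G = 2.48 V.
Assume saturation: I_D = (k_n/2)(V_GS − V_t)² = (3.5/2)×(2.48 − 1.5)² = 1.75×0.978² = 1.67 mA.
V_DS = V_DD − I_D·R_D = 19 − 1.67×10 = 2.25 V.
Saturation requires V_DS ≥ V_GS − V_t = 0.978 V; 2.25 ≥ 0.978 ✓.

I_D ≈ 1.7 mA, V_DS ≈ 2.3 V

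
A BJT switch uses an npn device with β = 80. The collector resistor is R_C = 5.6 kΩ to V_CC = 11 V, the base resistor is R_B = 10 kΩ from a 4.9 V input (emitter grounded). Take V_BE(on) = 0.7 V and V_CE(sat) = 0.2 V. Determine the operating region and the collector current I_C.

Assume active: I_B = (4.9 − 0.7)/10 = 0.42 mA, giving I_C = β·I_B = 33.6 mA.
But then V_CE = 11 − 33.6×5.6 = -177 V < V_CE(sat) = 0.2 V — impossible in the active region.
So the transistor is saturated. With V_CE = 0.2 V, I_C = (V_CC − 0.2)/R_C = 10.8/5.6 = 1.93 mA.
Check: β·I_B = 33.6 mA > I_C = 1.93 mA, confirming saturation.

saturation; I_C ≈ 1.9 mA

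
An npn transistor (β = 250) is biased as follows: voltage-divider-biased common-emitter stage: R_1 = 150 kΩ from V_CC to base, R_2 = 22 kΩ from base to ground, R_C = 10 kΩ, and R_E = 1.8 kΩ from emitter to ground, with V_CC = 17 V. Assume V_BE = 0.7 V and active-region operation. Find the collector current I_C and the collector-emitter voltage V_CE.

I_C ≈ 0.78 mA, V_CE ≈ 7.8 V

Thevenize the base divider: V_Th = V_CC·R_2/(R_1+R_2) = 17×22/172 = 2.17 V, R_Th = R_1‖R_2 = 19.2 kΩ.
Base-emitter loop: V_Th = I_B·R_Th + V_BE + (β+1)I_B·R_E, so I_B = (2.17 − 0.7) / (19.2 + 251×1.8) = 0.00313 mA.
I_C = β·I_B = 250×0.00313 = 0.783 mA, and I_E = (β+1)I_B = 0.786 mA.
V_CE = V_CC − I_C·R_C − I_E·R_E = 17 − 0.783×10 − 0.786×1.8 = 7.76 V.
V_CE = 7.76 V > 0.2 V confirms active-region operation.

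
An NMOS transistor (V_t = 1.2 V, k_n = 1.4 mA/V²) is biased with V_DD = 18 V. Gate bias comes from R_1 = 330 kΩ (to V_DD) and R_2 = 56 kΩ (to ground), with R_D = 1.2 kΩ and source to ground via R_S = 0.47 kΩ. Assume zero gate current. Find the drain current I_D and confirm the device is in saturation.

I_D ≈ 0.77 mA

V_G = V_DD·R_2/(R_1+R_2) = 18×56/386 = 2.61 V.
Assume saturation: I_D = (k_n/2)(V_GS − V_t)² with V_GS = V_G − I_D·R_S = 2.61 − 0.47·I_D.
Substituting gives 0.155·I_D² − 1.93·I_D + 1.39 = 0, with roots I_D = 0.771 or 11.7 mA.
The root I_D = 11.7 mA gives V_GS = -2.89 V ≤ V_t, so take I_D = 0.771 mA.
Then V_GS = 2.25 V and V_DS = V_DD − I_D(R_D+R_S) = 18 − 0.771×1.67 = 16.7 V.
Saturation requires V_DS ≥ V_GS − V_t = 1.05 V; 16.7 ≥ 1.05 ✓.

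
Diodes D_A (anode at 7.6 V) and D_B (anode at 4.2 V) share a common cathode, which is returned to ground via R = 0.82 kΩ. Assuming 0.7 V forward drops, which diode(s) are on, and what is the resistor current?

Only D_A conducts; I_R ≈ 8.4 mA

Assume both conduct. Then node N would need to be at both 7.6−0.7 = 6.9 V and 4.2−0.7 = 3.5 V, which is impossible.
Assume only D_A conducts: V_N = 7.6 − 0.7 = 6.9 V, so I_R = 6.9/0.82 = 8.41 mA.
Check D_B: its anode-to-cathode voltage is 4.2 − 6.9 = -2.7 V < 0.7 V, so it is off. The assumption is consistent.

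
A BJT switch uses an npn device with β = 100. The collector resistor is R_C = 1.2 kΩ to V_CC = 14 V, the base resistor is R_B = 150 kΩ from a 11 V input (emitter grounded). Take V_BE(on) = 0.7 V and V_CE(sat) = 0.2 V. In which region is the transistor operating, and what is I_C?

Assume active. Base-emitter loop: I_B = (V_BB − V_BE)/R_B = (11 − 0.7)/150 = 0.0687 mA.
I_C = β·I_B = 100×0.0687 = 6.87 mA.
V_CE = V_CC − I_C·R_C = 14 − 6.87×1.2 = 5.76 V > V_CE(sat), so the active-region assumption holds.

active; I_C ≈ 6.9 mA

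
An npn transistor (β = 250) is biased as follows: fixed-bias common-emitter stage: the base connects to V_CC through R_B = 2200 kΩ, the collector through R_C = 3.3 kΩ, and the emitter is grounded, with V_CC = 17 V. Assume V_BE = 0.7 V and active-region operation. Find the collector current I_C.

I_C ≈ 1.9 mA

Base loop: V_CC = I_B·R_B + V_BE, so I_B = (17 − 0.7)/2200 kΩ = 0.00741 mA.
In the active region I_C = β·I_B = 250 × 0.00741 = 1.85 mA.
Collector loop: V_CE = V_CC − I_C·R_C = 17 − 1.85×3.3 = 10.9 V.
Since V_CE = 10.9 V > V_CE(sat) ≈ 0.2 V, the transistor is in the active region as assumed.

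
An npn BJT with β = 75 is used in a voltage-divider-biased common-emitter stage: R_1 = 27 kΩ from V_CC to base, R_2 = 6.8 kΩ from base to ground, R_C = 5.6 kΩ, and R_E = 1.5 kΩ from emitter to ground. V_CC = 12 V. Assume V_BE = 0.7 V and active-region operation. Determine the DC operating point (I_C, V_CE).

Thevenize the base divider: V_Th = V_CC·R_2/(R_1+R_2) = 12×6.8/33.8 = 2.41 V, R_Th = R_1‖R_2 = 5.43 kΩ.
Base-emitter loop: V_Th = I_B·R_Th + V_BE + (β+1)I_B·R_E, so I_B = (2.41 − 0.7) / (5.43 + 76×1.5) = 0.0144 mA.
I_C = β·I_B = 75×0.0144 = 1.08 mA, and I_E = (β+1)I_B = 1.09 mA.
V_CE = V_CC − I_C·R_C − I_E·R_E = 12 − 1.08×5.6 − 1.09×1.5 = 4.34 V.
V_CE = 4.34 V > 0.2 V confirms active-region operation.

I_C ≈ 1.1 mA, V_CE ≈ 4.3 V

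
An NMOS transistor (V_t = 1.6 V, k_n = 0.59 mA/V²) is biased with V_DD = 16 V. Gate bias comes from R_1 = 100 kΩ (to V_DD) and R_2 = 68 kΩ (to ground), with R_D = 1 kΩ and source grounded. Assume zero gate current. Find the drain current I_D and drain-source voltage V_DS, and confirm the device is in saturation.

V_G = V_DD·R_2/(R_1+R_2) = 16×68/168 = 6.48 V. With the source grounded, V_GS = V_G = 6.48 V.
Assume saturation: I_D = (k_n/2)(V_GS − V_t)² = (0.59/2)×(6.48 − 1.6)² = 0.295×4.88² = 7.01 mA.
V_DS = V_DD − I_D·R_D = 16 − 7.01×1 = 8.99 V.
Saturation requires V_DS ≥ V_GS − V_t = 4.88 V; 8.99 ≥ 4.88 ✓.

I_D ≈ 7 mA, V_DS ≈ 9 V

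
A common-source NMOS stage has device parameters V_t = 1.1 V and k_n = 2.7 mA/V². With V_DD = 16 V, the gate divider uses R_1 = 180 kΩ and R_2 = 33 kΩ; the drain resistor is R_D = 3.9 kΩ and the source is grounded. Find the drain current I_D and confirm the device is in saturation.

I_D ≈ 2.6 mA

V_G = V_DD·R_2/(R_1+R_2) = 16×33/213 = 2.48 V. With the source grounded, V_GS = V_G = 2.48 V.
Assume saturation: I_D = (k_n/2)(V_GS − V_t)² = (2.7/2)×(2.48 − 1.1)² = 1.35×1.38² = 2.57 mA.
V_DS = V_DD − I_D·R_D = 16 − 2.57×3.9 = 5.99 V.
Saturation requires V_DS ≥ V_GS − V_t = 1.38 V; 5.99 ≥ 1.38 ✓.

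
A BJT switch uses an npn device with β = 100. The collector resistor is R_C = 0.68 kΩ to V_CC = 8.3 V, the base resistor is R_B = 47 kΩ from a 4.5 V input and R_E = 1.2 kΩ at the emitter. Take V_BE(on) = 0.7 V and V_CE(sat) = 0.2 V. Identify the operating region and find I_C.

Assume active. Base-emitter loop: I_B = (V_BB − V_BE)/(R_B + (β+1)R_E) = (4.5 − 0.7)/(47 + 101×1.2) = 0.0226 mA.
I_C = β·I_B = 100×0.0226 = 2.26 mA.
V_CE = V_CC − I_C·R_C − I_E·R_E = 8.3 − 2.26×0.68 − 2.28×1.2 = 4.03 V > V_CE(sat), so the active-region assumption holds.

active; I_C ≈ 2.3 mA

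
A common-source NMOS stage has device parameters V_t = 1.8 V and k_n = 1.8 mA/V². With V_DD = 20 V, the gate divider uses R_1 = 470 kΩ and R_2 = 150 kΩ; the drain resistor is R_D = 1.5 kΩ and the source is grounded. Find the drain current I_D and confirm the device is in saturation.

I_D ≈ 8.3 mA

V_G = V_DD·R_2/(R_1+R_2) = 20×150/620 = 4.84 V. With the source grounded, V_GS = V_G = 4.84 V.
Assume saturation: I_D = (k_n/2)(V_GS − V_t)² = (1.8/2)×(4.84 − 1.8)² = 0.9×3.04² = 8.31 mA.
V_DS = V_DD − I_D·R_D = 20 − 8.31×1.5 = 7.53 V.
Saturation requires V_DS ≥ V_GS − V_t = 3.04 V; 7.53 ≥ 3.04 ✓.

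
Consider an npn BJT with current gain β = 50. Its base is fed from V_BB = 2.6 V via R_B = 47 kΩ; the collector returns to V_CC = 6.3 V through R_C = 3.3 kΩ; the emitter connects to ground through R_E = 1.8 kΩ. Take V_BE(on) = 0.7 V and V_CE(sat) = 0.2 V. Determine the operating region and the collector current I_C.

Assume active. Base-emitter loop: I_B = (V_BB − V_BE)/(R_B + (β+1)R_E) = (2.6 − 0.7)/(47 + 51×1.8) = 0.0137 mA.
I_C = β·I_B = 50×0.0137 = 0.684 mA.
V_CE = V_CC − I_C·R_C − I_E·R_E = 6.3 − 0.684×3.3 − 0.698×1.8 = 2.78 V > V_CE(sat), so the active-region assumption holds.

active; I_C ≈ 0.68 mA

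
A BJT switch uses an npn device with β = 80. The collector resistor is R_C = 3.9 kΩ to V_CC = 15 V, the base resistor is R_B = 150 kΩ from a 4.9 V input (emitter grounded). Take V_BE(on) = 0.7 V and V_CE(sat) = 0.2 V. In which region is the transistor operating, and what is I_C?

active; I_C ≈ 2.2 mA

Assume active. Base-emitter loop: I_B = (V_BB − V_BE)/R_B = (4.9 − 0.7)/150 = 0.028 mA.
I_C = β·I_B = 80×0.028 = 2.24 mA.
V_CE = V_CC − I_C·R_C = 15 − 2.24×3.9 = 6.26 V > V_CE(sat), so the active-region assumption holds.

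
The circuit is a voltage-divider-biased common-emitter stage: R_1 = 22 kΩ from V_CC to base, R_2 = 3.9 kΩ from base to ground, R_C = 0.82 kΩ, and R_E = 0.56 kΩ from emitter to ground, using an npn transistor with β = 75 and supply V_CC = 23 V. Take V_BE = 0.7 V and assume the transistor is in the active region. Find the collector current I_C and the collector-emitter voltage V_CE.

Thevenize the base divider: V_Th = V_CC·R_2/(R_1+R_2) = 23×3.9/25.9 = 3.46 V, R_Th = R_1‖R_2 = 3.31 kΩ.
Base-emitter loop: V_Th = I_B·R_Th + V_BE + (β+1)I_B·R_E, so I_B = (3.46 − 0.7) / (3.31 + 76×0.56) = 0.0602 mA.
I_C = β·I_B = 75×0.0602 = 4.52 mA, and I_E = (β+1)I_B = 4.58 mA.
V_CE = V_CC − I_C·R_C − I_E·R_E = 23 − 4.52×0.82 − 4.58×0.56 = 16.7 V.
V_CE = 16.7 V > 0.2 V confirms active-region operation.

I_C ≈ 4.5 mA, V_CE ≈ 17 V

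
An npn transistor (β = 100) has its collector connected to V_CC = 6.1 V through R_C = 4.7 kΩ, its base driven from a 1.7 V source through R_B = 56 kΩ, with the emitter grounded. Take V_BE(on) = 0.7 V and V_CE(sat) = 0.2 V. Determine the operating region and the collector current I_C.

saturation; I_C ≈ 1.3 mA

Assume active: I_B = (1.7 − 0.7)/56 = 0.0179 mA, giving I_C = β·I_B = 1.79 mA.
But then V_CE = 6.1 − 1.79×4.7 = -2.29 V < V_CE(sat) = 0.2 V — impossible in the active region.
So the transistor is saturated. With V_CE = 0.2 V, I_C = (V_CC − 0.2)/R_C = 5.9/4.7 = 1.26 mA.
Check: β·I_B = 1.79 mA > I_C = 1.26 mA, confirming saturation.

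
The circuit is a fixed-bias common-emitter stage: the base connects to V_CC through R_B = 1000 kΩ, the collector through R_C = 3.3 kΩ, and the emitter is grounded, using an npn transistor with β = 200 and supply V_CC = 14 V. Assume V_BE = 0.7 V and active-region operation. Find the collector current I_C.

I_C ≈ 2.7 mA

Base loop: V_CC = I_B·R_B + V_BE, so I_B = (14 − 0.7)/1000 kΩ = 0.0133 mA.
In the active region I_C = β·I_B = 200 × 0.0133 = 2.66 mA.
Collector loop: V_CE = V_CC − I_C·R_C = 14 − 2.66×3.3 = 5.22 V.
Since V_CE = 5.22 V > V_CE(sat) ≈ 0.2 V, the transistor is in the active region as assumed.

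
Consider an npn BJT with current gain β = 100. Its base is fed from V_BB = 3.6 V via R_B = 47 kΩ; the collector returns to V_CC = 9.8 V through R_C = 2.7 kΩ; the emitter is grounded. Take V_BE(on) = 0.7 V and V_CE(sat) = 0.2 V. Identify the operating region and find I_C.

Assume active: I_B = (3.6 − 0.7)/47 = 0.0617 mA, giving I_C = β·I_B = 6.17 mA.
But then V_CE = 9.8 − 6.17×2.7 = -6.86 V < V_CE(sat) = 0.2 V — impossible in the active region.
So the transistor is saturated. With V_CE = 0.2 V, I_C = (V_CC − 0.2)/R_C = 9.6/2.7 = 3.56 mA.
Check: β·I_B = 6.17 mA > I_C = 3.56 mA, confirming saturation.

saturation; I_C ≈ 3.6 mA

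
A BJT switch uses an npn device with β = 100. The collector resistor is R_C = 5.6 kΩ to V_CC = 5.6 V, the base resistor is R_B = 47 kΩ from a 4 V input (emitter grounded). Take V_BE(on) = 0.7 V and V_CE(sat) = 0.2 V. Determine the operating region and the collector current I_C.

saturation; I_C ≈ 0.96 mA

Assume active: I_B = (4 − 0.7)/47 = 0.0702 mA, giving I_C = β·I_B = 7.02 mA.
But then V_CE = 5.6 − 7.02×5.6 = -33.7 V < V_CE(sat) = 0.2 V — impossible in the active region.
So the transistor is saturated. With V_CE = 0.2 V, I_C = (V_CC − 0.2)/R_C = 5.4/5.6 = 0.964 mA.
Check: β·I_B = 7.02 mA > I_C = 0.964 mA, confirming saturation.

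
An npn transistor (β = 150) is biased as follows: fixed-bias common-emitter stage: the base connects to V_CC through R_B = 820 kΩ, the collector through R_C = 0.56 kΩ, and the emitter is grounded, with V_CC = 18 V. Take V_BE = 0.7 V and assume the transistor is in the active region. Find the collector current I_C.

I_C ≈ 3.2 mA

Base loop: V_CC = I_B·R_B + V_BE, so I_B = (18 − 0.7)/820 kΩ = 0.0211 mA.
In the active region I_C = β·I_B = 150 × 0.0211 = 3.16 mA.
Collector loop: V_CE = V_CC − I_C·R_C = 18 − 3.16×0.56 = 16.2 V.
Since V_CE = 16.2 V > V_CE(sat) ≈ 0.2 V, the transistor is in the active region as assumed.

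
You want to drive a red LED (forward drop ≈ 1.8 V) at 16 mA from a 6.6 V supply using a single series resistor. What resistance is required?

R ≈ 0.3 kΩ

The resistor drops V_S − V_D = 6.6 − 1.8 = 4.8 V at 16 mA.
R = 4.8 V / 16 mA = 0.3 kΩ.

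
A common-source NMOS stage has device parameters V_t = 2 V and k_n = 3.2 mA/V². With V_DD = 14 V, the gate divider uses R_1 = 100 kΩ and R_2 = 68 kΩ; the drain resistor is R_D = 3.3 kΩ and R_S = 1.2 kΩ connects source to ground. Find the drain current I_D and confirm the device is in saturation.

I_D ≈ 2.1 mA

V_G = V_DD·R_2/(R_1+R_2) = 14×68/168 = 5.67 V.
Assume saturation: I_D = (k_n/2)(V_GS − V_t)² with V_GS = V_G − I_D·R_S = 5.67 − 1.2·I_D.
Substituting gives 2.3·I_D² − 15.1·I_D + 21.5 = 0, with roots I_D = 2.1 or 4.44 mA.
The root I_D = 4.44 mA gives V_GS = 0.333 V ≤ V_t, so take I_D = 2.1 mA.
Then V_GS = 3.15 V and V_DS = V_DD − I_D(R_D+R_S) = 14 − 2.1×4.5 = 4.55 V.
Saturation requires V_DS ≥ V_GS − V_t = 1.15 V; 4.55 ≥ 1.15 ✓.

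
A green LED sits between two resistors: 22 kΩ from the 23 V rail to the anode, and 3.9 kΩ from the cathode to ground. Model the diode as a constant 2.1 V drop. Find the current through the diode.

I ≈ 0.81 mA

The two resistors are in series with the diode, so KVL gives 23 = I·22 + 2.1 + I·3.9.
I = (23 − 2.1) / (22 + 3.9) kΩ = 20.9 / 25.9 = 0.807 mA.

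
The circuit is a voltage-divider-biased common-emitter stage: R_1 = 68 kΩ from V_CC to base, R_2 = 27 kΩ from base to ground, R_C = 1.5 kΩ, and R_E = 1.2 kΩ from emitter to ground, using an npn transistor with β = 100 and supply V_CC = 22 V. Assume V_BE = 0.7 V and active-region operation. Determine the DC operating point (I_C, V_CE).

Thevenize the base divider: V_Th = V_CC·R_2/(R_1+R_2) = 22×27/95 = 6.25 V, R_Th = R_1‖R_2 = 19.3 kΩ.
Base-emitter loop: V_Th = I_B·R_Th + V_BE + (β+1)I_B·R_E, so I_B = (6.25 − 0.7) / (19.3 + 101×1.2) = 0.0395 mA.
I_C = β·I_B = 100×0.0395 = 3.95 mA, and I_E = (β+1)I_B = 3.99 mA.
V_CE = V_CC − I_C·R_C − I_E·R_E = 22 − 3.95×1.5 − 3.99×1.2 = 11.3 V.
V_CE = 11.3 V > 0.2 V confirms active-region operation.

I_C ≈ 4 mA, V_CE ≈ 11 V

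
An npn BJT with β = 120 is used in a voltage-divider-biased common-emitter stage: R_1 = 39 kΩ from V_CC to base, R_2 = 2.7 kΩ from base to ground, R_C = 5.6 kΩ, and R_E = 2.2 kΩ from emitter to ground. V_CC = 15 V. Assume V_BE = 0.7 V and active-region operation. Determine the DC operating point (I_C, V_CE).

Thevenize the base divider: V_Th = V_CC·R_2/(R_1+R_2) = 15×2.7/41.7 = 0.971 V, R_Th = R_1‖R_2 = 2.53 kΩ.
Base-emitter loop: V_Th = I_B·R_Th + V_BE + (β+1)I_B·R_E, so I_B = (0.971 − 0.7) / (2.53 + 121×2.2) = 0.00101 mA.
I_C = β·I_B = 120×0.00101 = 0.121 mA, and I_E = (β+1)I_B = 0.122 mA.
V_CE = V_CC − I_C·R_C − I_E·R_E = 15 − 0.121×5.6 − 0.122×2.2 = 14.1 V.
V_CE = 14.1 V > 0.2 V confirms active-region operation.

I_C ≈ 0.12 mA, V_CE ≈ 14 V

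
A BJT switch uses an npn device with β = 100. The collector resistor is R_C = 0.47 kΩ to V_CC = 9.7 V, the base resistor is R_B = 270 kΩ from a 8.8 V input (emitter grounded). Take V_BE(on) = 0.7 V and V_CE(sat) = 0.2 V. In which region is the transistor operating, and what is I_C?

active; I_C ≈ 3 mA

Assume active. Base-emitter loop: I_B = (V_BB − V_BE)/R_B = (8.8 − 0.7)/270 = 0.03 mA.
I_C = β·I_B = 100×0.03 = 3 mA.
V_CE = V_CC − I_C·R_C = 9.7 − 3×0.47 = 8.29 V > V_CE(sat), so the active-region assumption holds.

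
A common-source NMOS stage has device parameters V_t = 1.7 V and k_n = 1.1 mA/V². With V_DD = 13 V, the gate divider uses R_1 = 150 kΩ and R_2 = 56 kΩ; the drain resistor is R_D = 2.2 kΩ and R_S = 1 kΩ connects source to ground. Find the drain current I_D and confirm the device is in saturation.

V_G = V_DD·R_2/(R_1+R_2) = 13×56/206 = 3.53 V.
Assume saturation: I_D = (k_n/2)(V_GS − V_t)² with V_GS = V_G − I_D·R_S = 3.53 − 1·I_D.
Substituting gives 0.55·I_D² − 3.02·I_D + 1.85 = 0, with roots I_D = 0.703 or 4.78 mA.
The root I_D = 4.78 mA gives V_GS = -1.25 V ≤ V_t, so take I_D = 0.703 mA.
Then V_GS = 2.83 V and V_DS = V_DD − I_D(R_D+R_S) = 13 − 0.703×3.2 = 10.7 V.
Saturation requires V_DS ≥ V_GS − V_t = 1.13 V; 10.7 ≥ 1.13 ✓.

I_D ≈ 0.7 mA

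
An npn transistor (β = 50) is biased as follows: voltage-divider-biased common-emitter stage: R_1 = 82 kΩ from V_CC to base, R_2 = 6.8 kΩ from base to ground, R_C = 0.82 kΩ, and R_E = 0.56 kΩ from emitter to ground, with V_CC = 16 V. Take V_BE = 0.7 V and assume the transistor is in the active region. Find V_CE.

Thevenize the base divider: V_Th = V_CC·R_2/(R_1+R_2) = 16×6.8/88.8 = 1.23 V, R_Th = R_1‖R_2 = 6.28 kΩ.
Base-emitter loop: V_Th = I_B·R_Th + V_BE + (β+1)I_B·R_E, so I_B = (1.23 − 0.7) / (6.28 + 51×0.56) = 0.0151 mA.
I_C = β·I_B = 50×0.0151 = 0.754 mA, and I_E = (β+1)I_B = 0.769 mA.
V_CE = V_CC − I_C·R_C − I_E·R_E = 16 − 0.754×0.82 − 0.769×0.56 = 15 V.
V_CE = 15 V > 0.2 V confirms active-region operation.

V_CE ≈ 15 V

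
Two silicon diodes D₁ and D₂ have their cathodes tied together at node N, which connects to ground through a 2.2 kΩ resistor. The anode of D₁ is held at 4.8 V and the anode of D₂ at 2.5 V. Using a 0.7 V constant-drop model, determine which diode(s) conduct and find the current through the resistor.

Assume both conduct. Then node N would need to be at both 4.8−0.7 = 4.1 V and 2.5−0.7 = 1.8 V, which is impossible.
Assume only D₁ conducts: V_N = 4.8 − 0.7 = 4.1 V, so I_R = 4.1/2.2 = 1.86 mA.
Check D₂: its anode-to-cathode voltage is 2.5 − 4.1 = -1.6 V < 0.7 V, so it is off. The assumption is consistent.

Only D₁ conducts; I_R ≈ 1.9 mA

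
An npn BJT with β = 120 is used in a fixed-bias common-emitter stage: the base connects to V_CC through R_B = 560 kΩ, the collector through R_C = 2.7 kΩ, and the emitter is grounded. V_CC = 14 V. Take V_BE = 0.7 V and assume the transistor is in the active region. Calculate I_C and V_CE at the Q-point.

I_C ≈ 2.9 mA, V_CE ≈ 6.3 V

Base loop: V_CC = I_B·R_B + V_BE, so I_B = (14 − 0.7)/560 kΩ = 0.0238 mA.
In the active region I_C = β·I_B = 120 × 0.0238 = 2.85 mA.
Collector loop: V_CE = V_CC − I_C·R_C = 14 − 2.85×2.7 = 6.3 V.
Since V_CE = 6.3 V > V_CE(sat) ≈ 0.2 V, the transistor is in the active region as assumed.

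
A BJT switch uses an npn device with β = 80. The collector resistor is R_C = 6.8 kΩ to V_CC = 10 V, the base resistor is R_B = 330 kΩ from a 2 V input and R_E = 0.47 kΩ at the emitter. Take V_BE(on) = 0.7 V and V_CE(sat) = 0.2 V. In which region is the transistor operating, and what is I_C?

active; I_C ≈ 0.28 mA

Assume active. Base-emitter loop: I_B = (V_BB − V_BE)/(R_B + (β+1)R_E) = (2 − 0.7)/(330 + 81×0.47) = 0.00353 mA.
I_C = β·I_B = 80×0.00353 = 0.283 mA.
V_CE = V_CC − I_C·R_C − I_E·R_E = 10 − 0.283×6.8 − 0.286×0.47 = 7.94 V > V_CE(sat), so the active-region assumption holds.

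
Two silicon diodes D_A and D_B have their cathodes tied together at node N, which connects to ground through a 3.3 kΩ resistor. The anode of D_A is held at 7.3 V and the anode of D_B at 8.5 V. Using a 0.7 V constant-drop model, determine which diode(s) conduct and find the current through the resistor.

Only D_B conducts; I_R ≈ 2.4 mA

Assume both conduct. Then node N would need to be at both 7.3−0.7 = 6.6 V and 8.5−0.7 = 7.8 V, which is impossible.
Assume only D_B conducts: V_N = 8.5 − 0.7 = 7.8 V, so I_R = 7.8/3.3 = 2.36 mA.
Check D_A: its anode-to-cathode voltage is 7.3 − 7.8 = -0.5 V < 0.7 V, so it is off. The assumption is consistent.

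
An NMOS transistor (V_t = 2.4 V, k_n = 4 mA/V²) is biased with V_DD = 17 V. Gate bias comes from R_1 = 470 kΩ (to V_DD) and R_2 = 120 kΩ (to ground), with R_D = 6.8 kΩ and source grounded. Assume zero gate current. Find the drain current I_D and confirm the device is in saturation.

I_D ≈ 2.2 mA

V_G = V_DD·R_2/(R_1+R_2) = 17×120/590 = 3.46 V. With the source grounded, V_GS = V_G = 3.46 V.
Assume saturation: I_D = (k_n/2)(V_GS − V_t)² = (4/2)×(3.46 − 2.4)² = 2×1.06² = 2.24 mA.
V_DS = V_DD − I_D·R_D = 17 − 2.24×6.8 = 1.79 V.
Saturation requires V_DS ≥ V_GS − V_t = 1.06 V; 1.79 ≥ 1.06 ✓.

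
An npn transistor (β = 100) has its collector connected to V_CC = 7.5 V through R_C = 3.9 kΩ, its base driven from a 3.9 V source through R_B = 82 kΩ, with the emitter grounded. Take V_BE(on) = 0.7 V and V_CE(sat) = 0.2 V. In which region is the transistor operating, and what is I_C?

Assume active: I_B = (3.9 − 0.7)/82 = 0.039 mA, giving I_C = β·I_B = 3.9 mA.
But then V_CE = 7.5 − 3.9×3.9 = -7.72 V < V_CE(sat) = 0.2 V — impossible in the active region.
So the transistor is saturated. With V_CE = 0.2 V, I_C = (V_CC − 0.2)/R_C = 7.3/3.9 = 1.87 mA.
Check: β·I_B = 3.9 mA > I_C = 1.87 mA, confirming saturation.

saturation; I_C ≈ 1.9 mA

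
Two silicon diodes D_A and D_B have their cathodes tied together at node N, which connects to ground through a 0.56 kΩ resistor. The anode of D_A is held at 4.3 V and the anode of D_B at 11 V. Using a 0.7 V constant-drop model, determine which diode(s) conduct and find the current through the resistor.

Assume both conduct. Then node N would need to be at both 4.3−0.7 = 3.6 V and 11−0.7 = 10.3 V, which is impossible.
Assume only D_B conducts: V_N = 11 − 0.7 = 10.3 V, so I_R = 10.3/0.56 = 18.4 mA.
Check D_A: its anode-to-cathode voltage is 4.3 − 10.3 = -6 V < 0.7 V, so it is off. The assumption is consistent.

Only D_B conducts; I_R ≈ 18 mA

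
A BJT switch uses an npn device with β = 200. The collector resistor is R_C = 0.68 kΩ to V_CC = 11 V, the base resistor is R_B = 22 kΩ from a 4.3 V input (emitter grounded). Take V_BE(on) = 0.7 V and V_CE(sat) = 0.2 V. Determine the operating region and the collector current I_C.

saturation; I_C ≈ 16 mA

Assume active: I_B = (4.3 − 0.7)/22 = 0.164 mA, giving I_C = β·I_B = 32.7 mA.
But then V_CE = 11 − 32.7×0.68 = -11.3 V < V_CE(sat) = 0.2 V — impossible in the active region.
So the transistor is saturated. With V_CE = 0.2 V, I_C = (V_CC − 0.2)/R_C = 10.8/0.68 = 15.9 mA.
Check: β·I_B = 32.7 mA > I_C = 15.9 mA, confirming saturation.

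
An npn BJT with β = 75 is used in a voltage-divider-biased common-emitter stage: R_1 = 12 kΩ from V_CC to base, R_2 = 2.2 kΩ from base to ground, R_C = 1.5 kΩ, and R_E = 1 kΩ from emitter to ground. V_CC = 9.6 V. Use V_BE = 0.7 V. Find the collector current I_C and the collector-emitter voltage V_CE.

I_C ≈ 0.76 mA, V_CE ≈ 7.7 V

Thevenize the base divider: V_Th = V_CC·R_2/(R_1+R_2) = 9.6×2.2/14.2 = 1.49 V, R_Th = R_1‖R_2 = 1.86 kΩ.
Base-emitter loop: V_Th = I_B·R_Th + V_BE + (β+1)I_B·R_E, so I_B = (1.49 − 0.7) / (1.86 + 76×1) = 0.0101 mA.
I_C = β·I_B = 75×0.0101 = 0.758 mA, and I_E = (β+1)I_B = 0.769 mA.
V_CE = V_CC − I_C·R_C − I_E·R_E = 9.6 − 0.758×1.5 − 0.769×1 = 7.69 V.
V_CE = 7.69 V > 0.2 V confirms active-region operation.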